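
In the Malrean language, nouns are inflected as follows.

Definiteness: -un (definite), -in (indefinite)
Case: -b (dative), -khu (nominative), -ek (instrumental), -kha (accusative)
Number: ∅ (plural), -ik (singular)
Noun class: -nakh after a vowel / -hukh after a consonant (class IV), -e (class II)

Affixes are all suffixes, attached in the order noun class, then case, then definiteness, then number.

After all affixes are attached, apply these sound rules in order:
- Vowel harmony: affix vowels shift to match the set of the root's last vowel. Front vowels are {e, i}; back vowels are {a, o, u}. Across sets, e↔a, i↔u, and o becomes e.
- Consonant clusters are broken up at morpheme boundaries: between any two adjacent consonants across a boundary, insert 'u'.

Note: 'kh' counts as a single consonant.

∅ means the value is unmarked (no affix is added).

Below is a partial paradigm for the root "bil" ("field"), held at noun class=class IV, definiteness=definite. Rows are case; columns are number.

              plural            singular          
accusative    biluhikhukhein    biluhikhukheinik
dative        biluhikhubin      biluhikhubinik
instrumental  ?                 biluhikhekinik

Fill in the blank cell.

Attach noun class class IV -hukh (after consonant 'l') → bilhukh.
Attach case instrumental -ek → bilhukhek.
Attach definiteness definite -un → bilhukhekun.
number = plural: zero marking, form stays bilhukhekun.
Apply vowel harmony: bilhukhekun → bilhikhekin.
Apply epenthesis: bilhikhekin → biluhikhekin.

biluhikhekin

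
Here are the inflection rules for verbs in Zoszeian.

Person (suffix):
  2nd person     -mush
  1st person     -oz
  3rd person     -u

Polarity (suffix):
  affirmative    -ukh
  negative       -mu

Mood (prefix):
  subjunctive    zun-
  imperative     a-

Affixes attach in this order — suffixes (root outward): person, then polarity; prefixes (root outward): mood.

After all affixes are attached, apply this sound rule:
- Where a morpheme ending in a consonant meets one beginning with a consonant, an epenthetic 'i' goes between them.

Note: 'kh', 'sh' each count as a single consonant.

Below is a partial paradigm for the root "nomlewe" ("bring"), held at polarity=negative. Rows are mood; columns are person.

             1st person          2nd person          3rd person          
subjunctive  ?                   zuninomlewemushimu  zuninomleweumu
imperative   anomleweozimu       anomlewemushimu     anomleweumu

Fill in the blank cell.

Attach person 1st person -oz → nomleweoz.
Attach polarity negative -mu → nomleweozmu.
Attach mood subjunctive zun- → zunnomleweozmu.
Apply epenthesis: zunnomleweozmu → zuninomleweozimu.

zuninomleweozimu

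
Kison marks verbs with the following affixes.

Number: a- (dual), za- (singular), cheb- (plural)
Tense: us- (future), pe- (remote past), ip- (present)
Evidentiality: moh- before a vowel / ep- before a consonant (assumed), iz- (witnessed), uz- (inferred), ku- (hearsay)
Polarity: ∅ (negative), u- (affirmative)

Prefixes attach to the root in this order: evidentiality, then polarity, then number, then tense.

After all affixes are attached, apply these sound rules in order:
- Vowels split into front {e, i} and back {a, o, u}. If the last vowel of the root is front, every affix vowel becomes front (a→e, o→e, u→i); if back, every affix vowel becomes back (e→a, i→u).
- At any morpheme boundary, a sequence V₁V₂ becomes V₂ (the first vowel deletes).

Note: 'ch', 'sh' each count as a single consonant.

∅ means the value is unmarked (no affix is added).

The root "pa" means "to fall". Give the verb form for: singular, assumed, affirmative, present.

upzappa

Attach evidentiality assumed ep- (before consonant 'p') → eppa.
Attach polarity affirmative u- → ueppa.
Attach number singular za- → zaueppa.
Attach tense present ip- → ipzaueppa.
Apply vowel harmony: ipzaueppa → upzauappa.
Apply vowel deletion: upzauappa → upzappa.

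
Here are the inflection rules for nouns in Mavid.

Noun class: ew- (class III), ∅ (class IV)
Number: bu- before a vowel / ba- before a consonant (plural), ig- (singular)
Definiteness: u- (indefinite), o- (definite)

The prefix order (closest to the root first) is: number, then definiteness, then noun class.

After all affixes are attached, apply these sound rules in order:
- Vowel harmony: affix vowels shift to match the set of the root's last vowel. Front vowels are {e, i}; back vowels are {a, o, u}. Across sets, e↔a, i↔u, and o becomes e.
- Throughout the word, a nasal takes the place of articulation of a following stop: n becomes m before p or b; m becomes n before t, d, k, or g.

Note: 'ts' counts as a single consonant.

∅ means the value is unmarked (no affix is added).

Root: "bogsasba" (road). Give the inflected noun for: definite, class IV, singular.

ougbogsasba

Attach number singular ig- → igbogsasba.
Attach definiteness definite o- → oigbogsasba.
noun class = class IV: zero marking, form stays oigbogsasba.
Apply vowel harmony: oigbogsasba → ougbogsasba.
Nasal assimilation: no change.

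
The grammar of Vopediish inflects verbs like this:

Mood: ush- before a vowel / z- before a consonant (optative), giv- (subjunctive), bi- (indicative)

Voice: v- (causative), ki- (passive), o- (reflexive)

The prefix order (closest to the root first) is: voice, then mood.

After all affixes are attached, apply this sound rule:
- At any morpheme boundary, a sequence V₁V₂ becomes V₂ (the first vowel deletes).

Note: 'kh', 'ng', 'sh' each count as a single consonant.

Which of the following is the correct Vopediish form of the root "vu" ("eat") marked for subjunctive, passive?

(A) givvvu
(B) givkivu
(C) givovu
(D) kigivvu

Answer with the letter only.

Attach voice passive ki- → kivu.
Attach mood subjunctive giv- → givkivu.
Vowel deletion: no change.
So the correct form is givkivu, option (B).
(A) givvvu is wrong: it uses causative instead of passive for voice.
(C) givovu is wrong: it uses reflexive instead of passive for voice.
(D) kigivvu is wrong: it has the affixes in the wrong order.

B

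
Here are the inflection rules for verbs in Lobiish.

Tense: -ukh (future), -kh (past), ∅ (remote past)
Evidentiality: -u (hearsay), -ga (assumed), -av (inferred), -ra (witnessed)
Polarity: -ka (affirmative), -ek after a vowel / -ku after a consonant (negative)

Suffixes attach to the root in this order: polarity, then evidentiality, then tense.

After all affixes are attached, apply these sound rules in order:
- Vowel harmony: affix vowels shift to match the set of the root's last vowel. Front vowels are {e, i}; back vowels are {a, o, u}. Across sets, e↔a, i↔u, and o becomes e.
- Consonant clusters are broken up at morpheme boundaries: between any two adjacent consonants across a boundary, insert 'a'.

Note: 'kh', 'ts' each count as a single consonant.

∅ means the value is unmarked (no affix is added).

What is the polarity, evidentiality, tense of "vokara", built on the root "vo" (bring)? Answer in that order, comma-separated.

affirmative, witnessed, remote past

Segment: vo-ka-ra.
polarity: -ka → affirmative.
evidentiality: -ra → witnessed.
tense: ∅ → remote past.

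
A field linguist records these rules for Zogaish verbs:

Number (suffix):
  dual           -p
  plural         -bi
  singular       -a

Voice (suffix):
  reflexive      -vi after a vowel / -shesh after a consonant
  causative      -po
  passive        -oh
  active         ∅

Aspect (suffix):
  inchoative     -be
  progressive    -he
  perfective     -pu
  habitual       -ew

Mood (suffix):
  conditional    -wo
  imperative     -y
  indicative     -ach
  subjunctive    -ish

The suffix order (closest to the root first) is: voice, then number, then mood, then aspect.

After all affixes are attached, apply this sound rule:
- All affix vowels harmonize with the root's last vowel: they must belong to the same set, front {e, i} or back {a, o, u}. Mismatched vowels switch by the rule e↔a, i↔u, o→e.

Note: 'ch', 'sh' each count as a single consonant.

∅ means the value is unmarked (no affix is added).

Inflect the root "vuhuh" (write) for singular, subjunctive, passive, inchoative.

Attach voice passive -oh → vuhuhoh.
Attach number singular -a → vuhuhoha.
Attach mood subjunctive -ish → vuhuhohaish.
Attach aspect inchoative -be → vuhuhohaishbe.
Apply vowel harmony: vuhuhohaishbe → vuhuhohaushba.

vuhuhohaushba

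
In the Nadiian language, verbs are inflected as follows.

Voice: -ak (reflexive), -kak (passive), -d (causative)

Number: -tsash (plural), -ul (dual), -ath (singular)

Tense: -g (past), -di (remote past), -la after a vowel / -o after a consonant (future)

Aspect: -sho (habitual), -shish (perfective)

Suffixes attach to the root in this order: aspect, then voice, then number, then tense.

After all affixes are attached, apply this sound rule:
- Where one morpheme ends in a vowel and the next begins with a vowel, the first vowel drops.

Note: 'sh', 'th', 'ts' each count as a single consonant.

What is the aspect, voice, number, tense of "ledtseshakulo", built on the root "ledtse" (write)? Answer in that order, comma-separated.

habitual, reflexive, dual, future

Segment: ledtse-sho-ak-ul-o.
aspect: -sho → habitual.
voice: -ak → reflexive.
number: -ul → dual.
tense: -la/o → future.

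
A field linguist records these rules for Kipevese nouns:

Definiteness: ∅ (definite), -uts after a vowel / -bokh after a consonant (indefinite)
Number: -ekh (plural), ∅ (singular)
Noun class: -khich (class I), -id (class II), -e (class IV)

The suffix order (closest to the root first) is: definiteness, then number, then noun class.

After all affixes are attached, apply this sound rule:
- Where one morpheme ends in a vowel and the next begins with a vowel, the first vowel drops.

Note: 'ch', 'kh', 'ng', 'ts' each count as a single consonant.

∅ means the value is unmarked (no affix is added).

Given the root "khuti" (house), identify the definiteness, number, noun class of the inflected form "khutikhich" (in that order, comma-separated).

definite, singular, class I

Segment: khuti-khich.
definiteness: ∅ → definite.
number: ∅ → singular.
noun class: -khich → class I.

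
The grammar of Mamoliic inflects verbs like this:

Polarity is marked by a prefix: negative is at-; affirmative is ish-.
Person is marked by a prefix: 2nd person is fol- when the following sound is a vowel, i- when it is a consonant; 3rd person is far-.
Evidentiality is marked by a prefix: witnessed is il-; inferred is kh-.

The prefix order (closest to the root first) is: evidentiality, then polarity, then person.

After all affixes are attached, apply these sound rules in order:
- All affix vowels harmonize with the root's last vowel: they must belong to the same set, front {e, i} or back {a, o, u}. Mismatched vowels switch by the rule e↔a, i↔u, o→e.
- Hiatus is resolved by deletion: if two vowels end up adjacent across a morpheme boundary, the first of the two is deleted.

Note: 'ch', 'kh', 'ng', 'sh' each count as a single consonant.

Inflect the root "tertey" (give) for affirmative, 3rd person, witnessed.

ferishiltertey

Attach evidentiality witnessed il- → iltertey.
Attach polarity affirmative ish- → ishiltertey.
Attach person 3rd person far- → farishiltertey.
Apply vowel harmony: farishiltertey → ferishiltertey.
Vowel deletion: no change.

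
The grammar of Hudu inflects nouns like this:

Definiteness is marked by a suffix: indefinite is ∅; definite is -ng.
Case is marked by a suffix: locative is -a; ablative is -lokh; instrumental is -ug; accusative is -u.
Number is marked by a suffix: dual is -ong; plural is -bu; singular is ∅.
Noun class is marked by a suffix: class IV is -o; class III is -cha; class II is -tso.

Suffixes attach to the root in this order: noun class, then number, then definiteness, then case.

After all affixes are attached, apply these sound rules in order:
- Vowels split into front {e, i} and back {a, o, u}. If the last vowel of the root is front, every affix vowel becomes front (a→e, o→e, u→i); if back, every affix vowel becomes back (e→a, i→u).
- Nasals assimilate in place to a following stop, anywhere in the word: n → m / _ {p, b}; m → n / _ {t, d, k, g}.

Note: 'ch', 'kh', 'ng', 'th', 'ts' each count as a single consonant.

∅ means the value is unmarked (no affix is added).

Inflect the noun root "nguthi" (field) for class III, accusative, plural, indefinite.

Attach noun class class III -cha → nguthicha.
Attach number plural -bu → nguthichabu.
definiteness = indefinite: zero marking, form stays nguthichabu.
Attach case accusative -u → nguthichabuu.
Apply vowel harmony: nguthichabuu → nguthichebii.
Nasal assimilation: no change.

nguthichebii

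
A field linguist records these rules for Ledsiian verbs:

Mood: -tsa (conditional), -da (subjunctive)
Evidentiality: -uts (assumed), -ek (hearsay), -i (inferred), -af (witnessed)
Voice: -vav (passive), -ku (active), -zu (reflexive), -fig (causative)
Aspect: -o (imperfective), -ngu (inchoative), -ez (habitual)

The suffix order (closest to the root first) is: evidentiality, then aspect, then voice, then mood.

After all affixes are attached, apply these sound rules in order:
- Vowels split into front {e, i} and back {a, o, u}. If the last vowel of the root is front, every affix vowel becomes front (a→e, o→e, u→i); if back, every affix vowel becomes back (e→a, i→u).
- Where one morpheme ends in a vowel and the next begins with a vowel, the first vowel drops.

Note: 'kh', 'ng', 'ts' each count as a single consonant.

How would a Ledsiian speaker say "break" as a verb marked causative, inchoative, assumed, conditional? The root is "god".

Attach evidentiality assumed -uts → goduts.
Attach aspect inchoative -ngu → godutsngu.
Attach voice causative -fig → godutsngufig.
Attach mood conditional -tsa → godutsngufigtsa.
Apply vowel harmony: godutsngufigtsa → godutsngufugtsa.
Vowel deletion: no change.

godutsngufugtsa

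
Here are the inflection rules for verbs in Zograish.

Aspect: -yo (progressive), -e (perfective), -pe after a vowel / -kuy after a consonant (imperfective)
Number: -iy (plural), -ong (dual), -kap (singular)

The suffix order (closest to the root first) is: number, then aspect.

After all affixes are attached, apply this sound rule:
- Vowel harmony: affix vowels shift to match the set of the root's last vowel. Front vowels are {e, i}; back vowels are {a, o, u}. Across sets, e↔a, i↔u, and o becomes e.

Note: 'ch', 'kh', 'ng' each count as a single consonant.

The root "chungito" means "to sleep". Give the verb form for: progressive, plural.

chungitouyyo

Attach number plural -iy → chungitoiy.
Attach aspect progressive -yo → chungitoiyyo.
Apply vowel harmony: chungitoiyyo → chungitouyyo.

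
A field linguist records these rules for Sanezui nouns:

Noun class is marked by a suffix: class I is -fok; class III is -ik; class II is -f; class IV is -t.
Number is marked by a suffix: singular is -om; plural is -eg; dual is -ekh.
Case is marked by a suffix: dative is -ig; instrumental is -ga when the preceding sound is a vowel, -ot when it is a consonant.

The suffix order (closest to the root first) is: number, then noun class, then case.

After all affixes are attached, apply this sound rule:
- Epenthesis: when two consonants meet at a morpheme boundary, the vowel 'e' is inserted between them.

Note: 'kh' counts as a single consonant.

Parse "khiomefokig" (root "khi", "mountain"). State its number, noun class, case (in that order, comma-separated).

Segment: khi-om-fok-ig.
number: -om → singular.
noun class: -fok → class I.
case: -ig → dative.

singular, class I, dative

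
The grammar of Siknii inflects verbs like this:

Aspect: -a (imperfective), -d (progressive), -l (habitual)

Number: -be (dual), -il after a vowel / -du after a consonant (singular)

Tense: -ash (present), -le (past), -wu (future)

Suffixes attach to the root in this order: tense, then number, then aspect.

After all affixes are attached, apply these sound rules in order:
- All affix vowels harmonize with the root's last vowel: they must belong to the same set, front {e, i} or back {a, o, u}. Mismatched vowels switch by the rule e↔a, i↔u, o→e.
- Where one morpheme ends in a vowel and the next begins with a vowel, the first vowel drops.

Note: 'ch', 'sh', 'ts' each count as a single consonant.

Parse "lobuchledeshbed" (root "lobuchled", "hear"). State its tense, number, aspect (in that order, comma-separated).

present, dual, progressive

Segment: lobuchled-ash-be-d.
tense: -ash → present.
number: -be → dual.
aspect: -d → progressive.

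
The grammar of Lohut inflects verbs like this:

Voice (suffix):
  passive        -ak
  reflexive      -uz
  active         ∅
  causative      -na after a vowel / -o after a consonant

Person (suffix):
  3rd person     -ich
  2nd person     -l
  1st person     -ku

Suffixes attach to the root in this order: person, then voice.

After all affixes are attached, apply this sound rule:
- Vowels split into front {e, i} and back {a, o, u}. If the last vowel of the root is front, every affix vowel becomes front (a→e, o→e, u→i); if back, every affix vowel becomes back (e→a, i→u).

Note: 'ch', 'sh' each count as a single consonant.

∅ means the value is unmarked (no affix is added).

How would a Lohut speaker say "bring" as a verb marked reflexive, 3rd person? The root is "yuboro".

Attach person 3rd person -ich → yuboroich.
Attach voice reflexive -uz → yuboroichuz.
Apply vowel harmony: yuboroichuz → yuborouchuz.

yuborouchuz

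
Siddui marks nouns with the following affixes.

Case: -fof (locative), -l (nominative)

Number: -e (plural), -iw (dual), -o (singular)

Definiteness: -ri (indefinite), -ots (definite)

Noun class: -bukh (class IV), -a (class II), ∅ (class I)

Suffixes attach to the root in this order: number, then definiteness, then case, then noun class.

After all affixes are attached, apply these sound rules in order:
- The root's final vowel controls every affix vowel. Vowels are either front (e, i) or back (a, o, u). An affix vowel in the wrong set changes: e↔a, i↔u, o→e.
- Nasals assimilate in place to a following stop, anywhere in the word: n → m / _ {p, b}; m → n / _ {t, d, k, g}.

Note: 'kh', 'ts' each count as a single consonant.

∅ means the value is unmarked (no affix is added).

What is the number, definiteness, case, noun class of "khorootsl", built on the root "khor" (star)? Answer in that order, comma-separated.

Segment: khor-o-ots-l.
number: -o → singular.
definiteness: -ots → definite.
case: -l → nominative.
noun class: ∅ → class I.

singular, definite, nominative, class I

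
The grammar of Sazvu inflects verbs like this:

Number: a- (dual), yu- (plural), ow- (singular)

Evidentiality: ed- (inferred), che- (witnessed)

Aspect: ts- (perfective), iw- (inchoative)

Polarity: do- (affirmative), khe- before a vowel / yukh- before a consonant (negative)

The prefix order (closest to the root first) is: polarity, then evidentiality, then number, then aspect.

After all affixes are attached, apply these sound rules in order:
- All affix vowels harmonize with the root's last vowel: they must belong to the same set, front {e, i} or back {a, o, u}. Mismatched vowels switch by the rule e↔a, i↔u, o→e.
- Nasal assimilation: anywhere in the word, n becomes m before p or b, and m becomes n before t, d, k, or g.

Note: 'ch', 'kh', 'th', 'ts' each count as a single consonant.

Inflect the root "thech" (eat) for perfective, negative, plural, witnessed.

Attach polarity negative yukh- (before consonant 'th') → yukhthech.
Attach evidentiality witnessed che- → cheyukhthech.
Attach number plural yu- → yucheyukhthech.
Attach aspect perfective ts- → tsyucheyukhthech.
Apply vowel harmony: tsyucheyukhthech → tsyicheyikhthech.
Nasal assimilation: no change.

tsyicheyikhthech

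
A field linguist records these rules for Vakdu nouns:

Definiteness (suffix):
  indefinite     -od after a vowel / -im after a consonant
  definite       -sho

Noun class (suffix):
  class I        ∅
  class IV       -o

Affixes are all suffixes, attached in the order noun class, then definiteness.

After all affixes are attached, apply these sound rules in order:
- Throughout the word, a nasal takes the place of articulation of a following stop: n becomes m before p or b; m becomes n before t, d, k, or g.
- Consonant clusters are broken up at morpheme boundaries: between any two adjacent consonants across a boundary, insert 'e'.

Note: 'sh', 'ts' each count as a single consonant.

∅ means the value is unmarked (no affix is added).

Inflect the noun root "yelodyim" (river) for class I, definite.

yelodyimesho

noun class = class I: zero marking, form stays yelodyim.
Attach definiteness definite -sho → yelodyimsho.
Nasal assimilation: no change.
Apply epenthesis: yelodyimsho → yelodyimesho.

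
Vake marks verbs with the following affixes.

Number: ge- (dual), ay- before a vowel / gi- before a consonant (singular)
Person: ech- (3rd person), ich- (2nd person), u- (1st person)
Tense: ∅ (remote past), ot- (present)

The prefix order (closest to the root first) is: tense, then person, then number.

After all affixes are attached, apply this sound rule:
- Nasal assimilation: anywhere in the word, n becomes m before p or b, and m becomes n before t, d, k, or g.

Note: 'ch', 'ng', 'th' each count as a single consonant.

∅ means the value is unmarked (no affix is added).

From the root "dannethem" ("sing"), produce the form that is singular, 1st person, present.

ayuotdannethem

Attach tense present ot- → otdannethem.
Attach person 1st person u- → uotdannethem.
Attach number singular ay- (before vowel 'u') → ayuotdannethem.
Nasal assimilation: no change.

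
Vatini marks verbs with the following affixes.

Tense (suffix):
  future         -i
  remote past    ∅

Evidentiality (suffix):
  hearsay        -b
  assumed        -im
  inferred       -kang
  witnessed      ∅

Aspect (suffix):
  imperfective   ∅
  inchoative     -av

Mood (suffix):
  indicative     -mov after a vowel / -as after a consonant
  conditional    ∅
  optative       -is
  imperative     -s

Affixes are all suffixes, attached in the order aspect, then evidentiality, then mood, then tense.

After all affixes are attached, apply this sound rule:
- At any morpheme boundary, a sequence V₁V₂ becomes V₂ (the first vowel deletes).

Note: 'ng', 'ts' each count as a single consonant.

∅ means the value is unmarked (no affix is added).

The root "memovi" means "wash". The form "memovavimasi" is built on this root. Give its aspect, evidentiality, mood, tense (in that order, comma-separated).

Segment: memovi-av-im-as-i.
aspect: -av → inchoative.
evidentiality: -im → assumed.
mood: -mov/as → indicative.
tense: -i → future.

inchoative, assumed, indicative, future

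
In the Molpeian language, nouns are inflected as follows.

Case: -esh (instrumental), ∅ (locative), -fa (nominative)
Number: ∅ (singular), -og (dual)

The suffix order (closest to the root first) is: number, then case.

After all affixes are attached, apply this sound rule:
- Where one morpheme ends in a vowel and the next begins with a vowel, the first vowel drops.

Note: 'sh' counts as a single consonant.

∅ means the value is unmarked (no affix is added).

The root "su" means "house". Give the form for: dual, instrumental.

Attach number dual -og → suog.
Attach case instrumental -esh → suogesh.
Apply vowel deletion: suogesh → sogesh.

sogesh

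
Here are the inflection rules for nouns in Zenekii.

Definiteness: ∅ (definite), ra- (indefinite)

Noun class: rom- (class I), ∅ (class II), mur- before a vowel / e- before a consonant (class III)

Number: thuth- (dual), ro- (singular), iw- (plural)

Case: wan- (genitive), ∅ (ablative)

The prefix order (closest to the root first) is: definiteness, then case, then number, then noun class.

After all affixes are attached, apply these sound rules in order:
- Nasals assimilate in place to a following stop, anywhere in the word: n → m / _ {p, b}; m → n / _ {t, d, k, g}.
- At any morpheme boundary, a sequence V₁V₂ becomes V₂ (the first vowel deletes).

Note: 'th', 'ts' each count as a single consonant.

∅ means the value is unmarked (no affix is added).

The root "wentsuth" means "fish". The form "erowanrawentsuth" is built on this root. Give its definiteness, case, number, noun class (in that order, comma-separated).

indefinite, genitive, singular, class III

Segment: e-ro-wan-ra-wentsuth.
definiteness: ra- → indefinite.
case: wan- → genitive.
number: ro- → singular.
noun class: mur/e- → class III.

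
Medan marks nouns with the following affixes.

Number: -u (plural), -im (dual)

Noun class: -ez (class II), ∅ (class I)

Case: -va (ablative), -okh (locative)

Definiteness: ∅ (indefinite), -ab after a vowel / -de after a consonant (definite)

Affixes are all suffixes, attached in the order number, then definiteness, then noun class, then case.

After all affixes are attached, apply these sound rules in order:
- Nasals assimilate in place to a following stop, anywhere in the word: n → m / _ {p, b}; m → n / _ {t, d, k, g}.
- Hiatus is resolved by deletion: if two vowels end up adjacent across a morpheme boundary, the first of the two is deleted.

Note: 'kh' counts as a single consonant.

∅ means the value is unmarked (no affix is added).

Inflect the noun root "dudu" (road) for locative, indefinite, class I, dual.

Attach number dual -im → duduim.
definiteness = indefinite: zero marking, form stays duduim.
noun class = class I: zero marking, form stays duduim.
Attach case locative -okh → duduimokh.
Nasal assimilation: no change.
Apply vowel deletion: duduimokh → dudimokh.

dudimokh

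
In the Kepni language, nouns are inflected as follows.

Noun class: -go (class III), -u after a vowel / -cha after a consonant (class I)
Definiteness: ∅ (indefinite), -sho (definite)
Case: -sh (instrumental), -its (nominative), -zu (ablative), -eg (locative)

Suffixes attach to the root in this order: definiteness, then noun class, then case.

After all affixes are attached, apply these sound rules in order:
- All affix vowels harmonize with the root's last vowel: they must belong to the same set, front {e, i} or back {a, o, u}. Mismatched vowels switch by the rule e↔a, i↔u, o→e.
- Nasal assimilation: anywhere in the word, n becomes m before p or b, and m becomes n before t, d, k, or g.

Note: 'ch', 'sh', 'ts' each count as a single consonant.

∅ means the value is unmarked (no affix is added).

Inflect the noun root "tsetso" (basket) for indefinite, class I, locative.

definiteness = indefinite: zero marking, form stays tsetso.
Attach noun class class I -u (after vowel 'o') → tsetsou.
Attach case locative -eg → tsetsoueg.
Apply vowel harmony: tsetsoueg → tsetsouag.
Nasal assimilation: no change.

tsetsouag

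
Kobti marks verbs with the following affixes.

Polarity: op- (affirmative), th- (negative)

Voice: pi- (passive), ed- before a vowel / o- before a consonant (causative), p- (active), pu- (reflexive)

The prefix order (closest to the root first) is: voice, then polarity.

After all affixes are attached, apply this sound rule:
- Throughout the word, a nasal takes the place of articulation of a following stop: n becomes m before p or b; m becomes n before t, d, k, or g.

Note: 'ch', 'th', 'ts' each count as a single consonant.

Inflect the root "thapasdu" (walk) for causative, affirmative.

opothapasdu

Attach voice causative o- (before consonant 'th') → othapasdu.
Attach polarity affirmative op- → opothapasdu.
Nasal assimilation: no change.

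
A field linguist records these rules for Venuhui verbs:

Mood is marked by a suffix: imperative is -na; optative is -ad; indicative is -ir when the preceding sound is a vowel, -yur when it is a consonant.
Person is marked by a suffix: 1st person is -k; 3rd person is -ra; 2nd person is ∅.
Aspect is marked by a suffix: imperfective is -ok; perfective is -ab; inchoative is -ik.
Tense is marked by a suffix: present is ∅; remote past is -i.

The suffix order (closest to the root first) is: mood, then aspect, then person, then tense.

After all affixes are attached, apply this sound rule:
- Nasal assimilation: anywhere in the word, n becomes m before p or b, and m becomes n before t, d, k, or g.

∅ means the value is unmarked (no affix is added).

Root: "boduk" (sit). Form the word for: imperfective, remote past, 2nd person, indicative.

Attach mood indicative -yur (after consonant 'k') → bodukyur.
Attach aspect imperfective -ok → bodukyurok.
person = 2nd person: zero marking, form stays bodukyurok.
Attach tense remote past -i → bodukyuroki.
Nasal assimilation: no change.

bodukyuroki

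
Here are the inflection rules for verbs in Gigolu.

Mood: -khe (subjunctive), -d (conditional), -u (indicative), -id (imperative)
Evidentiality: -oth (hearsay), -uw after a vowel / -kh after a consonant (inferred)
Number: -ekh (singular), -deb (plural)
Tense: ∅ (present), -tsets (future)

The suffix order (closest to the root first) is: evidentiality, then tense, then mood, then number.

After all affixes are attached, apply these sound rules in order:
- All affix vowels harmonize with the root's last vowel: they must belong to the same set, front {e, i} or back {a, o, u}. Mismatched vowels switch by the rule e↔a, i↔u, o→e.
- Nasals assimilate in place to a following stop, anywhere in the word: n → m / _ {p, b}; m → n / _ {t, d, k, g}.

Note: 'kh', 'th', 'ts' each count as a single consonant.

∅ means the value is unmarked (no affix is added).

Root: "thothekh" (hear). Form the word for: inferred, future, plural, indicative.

thothekhkhtsetsideb

Attach evidentiality inferred -kh (after consonant 'kh') → thothekhkh.
Attach tense future -tsets → thothekhkhtsets.
Attach mood indicative -u → thothekhkhtsetsu.
Attach number plural -deb → thothekhkhtsetsudeb.
Apply vowel harmony: thothekhkhtsetsudeb → thothekhkhtsetsideb.
Nasal assimilation: no change.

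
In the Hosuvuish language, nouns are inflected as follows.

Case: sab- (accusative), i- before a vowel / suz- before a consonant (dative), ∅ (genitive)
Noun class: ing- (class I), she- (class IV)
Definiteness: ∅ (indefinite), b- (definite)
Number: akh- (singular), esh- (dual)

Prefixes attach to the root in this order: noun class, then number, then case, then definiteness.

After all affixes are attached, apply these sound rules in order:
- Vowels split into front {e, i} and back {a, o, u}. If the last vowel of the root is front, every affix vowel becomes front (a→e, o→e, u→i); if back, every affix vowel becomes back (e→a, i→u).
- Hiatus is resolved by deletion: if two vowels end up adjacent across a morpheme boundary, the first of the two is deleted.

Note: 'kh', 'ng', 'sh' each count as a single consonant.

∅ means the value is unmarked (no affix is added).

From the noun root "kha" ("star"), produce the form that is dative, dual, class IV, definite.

bashshakha

Attach noun class class IV she- → shekha.
Attach number dual esh- → eshshekha.
Attach case dative i- (before vowel 'e') → ieshshekha.
Attach definiteness definite b- → bieshshekha.
Apply vowel harmony: bieshshekha → buashshakha.
Apply vowel deletion: buashshakha → bashshakha.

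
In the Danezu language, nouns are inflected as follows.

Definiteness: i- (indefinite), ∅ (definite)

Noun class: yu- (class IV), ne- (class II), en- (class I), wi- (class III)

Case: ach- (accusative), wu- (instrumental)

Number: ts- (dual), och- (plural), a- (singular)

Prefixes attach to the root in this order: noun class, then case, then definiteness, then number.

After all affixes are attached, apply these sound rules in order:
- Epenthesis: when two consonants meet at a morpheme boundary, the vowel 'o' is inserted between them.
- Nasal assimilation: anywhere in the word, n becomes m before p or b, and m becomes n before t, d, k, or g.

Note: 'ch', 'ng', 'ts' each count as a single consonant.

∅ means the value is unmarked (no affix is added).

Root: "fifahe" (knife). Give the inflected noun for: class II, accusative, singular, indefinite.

Attach noun class class II ne- → nefifahe.
Attach case accusative ach- → achnefifahe.
Attach definiteness indefinite i- → iachnefifahe.
Attach number singular a- → aiachnefifahe.
Apply epenthesis: aiachnefifahe → aiachonefifahe.
Nasal assimilation: no change.

aiachonefifahe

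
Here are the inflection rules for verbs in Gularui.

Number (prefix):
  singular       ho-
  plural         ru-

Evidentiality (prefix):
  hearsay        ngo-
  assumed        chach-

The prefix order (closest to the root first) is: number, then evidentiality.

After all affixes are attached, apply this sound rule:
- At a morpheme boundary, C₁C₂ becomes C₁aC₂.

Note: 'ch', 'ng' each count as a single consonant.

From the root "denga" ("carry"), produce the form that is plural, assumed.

chacharudenga

Attach number plural ru- → rudenga.
Attach evidentiality assumed chach- → chachrudenga.
Apply epenthesis: chachrudenga → chacharudenga.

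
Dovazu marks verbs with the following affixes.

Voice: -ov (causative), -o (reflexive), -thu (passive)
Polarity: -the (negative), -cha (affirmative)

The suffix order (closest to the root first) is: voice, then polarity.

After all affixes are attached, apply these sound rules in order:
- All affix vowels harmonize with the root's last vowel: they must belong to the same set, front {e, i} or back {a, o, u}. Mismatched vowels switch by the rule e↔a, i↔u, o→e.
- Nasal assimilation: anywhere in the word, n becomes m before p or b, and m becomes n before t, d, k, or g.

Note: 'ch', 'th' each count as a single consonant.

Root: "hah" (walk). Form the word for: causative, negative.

hahovtha

Attach voice causative -ov → hahov.
Attach polarity negative -the → hahovthe.
Apply vowel harmony: hahovthe → hahovtha.
Nasal assimilation: no change.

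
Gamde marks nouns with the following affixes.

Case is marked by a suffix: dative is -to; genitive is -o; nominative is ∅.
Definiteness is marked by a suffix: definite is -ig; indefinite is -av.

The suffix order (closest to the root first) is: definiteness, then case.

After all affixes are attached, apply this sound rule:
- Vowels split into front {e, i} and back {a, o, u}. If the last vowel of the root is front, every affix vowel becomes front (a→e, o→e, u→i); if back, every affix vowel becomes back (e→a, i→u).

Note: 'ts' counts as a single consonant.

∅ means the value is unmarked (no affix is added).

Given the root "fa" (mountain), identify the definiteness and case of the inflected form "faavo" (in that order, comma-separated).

indefinite, genitive

Segment: fa-av-o.
definiteness: -av → indefinite.
case: -o → genitive.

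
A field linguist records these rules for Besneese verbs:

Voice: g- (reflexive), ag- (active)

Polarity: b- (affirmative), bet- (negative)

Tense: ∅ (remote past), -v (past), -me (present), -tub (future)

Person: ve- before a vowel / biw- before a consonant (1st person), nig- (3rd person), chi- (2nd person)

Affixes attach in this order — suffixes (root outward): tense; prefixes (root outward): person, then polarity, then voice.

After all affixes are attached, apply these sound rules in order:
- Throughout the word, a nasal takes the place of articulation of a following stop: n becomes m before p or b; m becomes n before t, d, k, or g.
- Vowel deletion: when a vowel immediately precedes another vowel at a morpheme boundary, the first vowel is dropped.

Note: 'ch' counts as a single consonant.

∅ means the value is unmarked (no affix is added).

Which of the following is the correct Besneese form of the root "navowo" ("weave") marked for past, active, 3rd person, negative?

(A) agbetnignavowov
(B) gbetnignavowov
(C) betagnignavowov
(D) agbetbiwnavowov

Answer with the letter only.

Attach person 3rd person nig- → nignavowo.
Attach polarity negative bet- → betnignavowo.
Attach tense past -v → betnignavowov.
Attach voice active ag- → agbetnignavowov.
Nasal assimilation: no change.
Vowel deletion: no change.
So the correct form is agbetnignavowov, option (A).
(B) gbetnignavowov is wrong: it uses reflexive instead of active for voice.
(D) agbetbiwnavowov is wrong: it uses 1st person instead of 3rd person for person.
(C) betagnignavowov is wrong: it has the affixes in the wrong order.

A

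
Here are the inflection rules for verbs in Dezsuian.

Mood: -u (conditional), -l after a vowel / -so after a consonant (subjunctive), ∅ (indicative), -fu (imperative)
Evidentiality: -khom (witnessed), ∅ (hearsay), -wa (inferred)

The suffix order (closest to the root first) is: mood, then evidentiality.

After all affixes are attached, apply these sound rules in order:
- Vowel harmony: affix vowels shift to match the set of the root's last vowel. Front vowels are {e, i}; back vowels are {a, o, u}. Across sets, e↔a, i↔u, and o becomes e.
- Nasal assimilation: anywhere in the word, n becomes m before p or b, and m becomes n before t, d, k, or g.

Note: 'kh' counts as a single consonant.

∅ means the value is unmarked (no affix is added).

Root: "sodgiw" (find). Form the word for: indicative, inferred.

sodgiwwe

mood = indicative: zero marking, form stays sodgiw.
Attach evidentiality inferred -wa → sodgiwwa.
Apply vowel harmony: sodgiwwa → sodgiwwe.
Nasal assimilation: no change.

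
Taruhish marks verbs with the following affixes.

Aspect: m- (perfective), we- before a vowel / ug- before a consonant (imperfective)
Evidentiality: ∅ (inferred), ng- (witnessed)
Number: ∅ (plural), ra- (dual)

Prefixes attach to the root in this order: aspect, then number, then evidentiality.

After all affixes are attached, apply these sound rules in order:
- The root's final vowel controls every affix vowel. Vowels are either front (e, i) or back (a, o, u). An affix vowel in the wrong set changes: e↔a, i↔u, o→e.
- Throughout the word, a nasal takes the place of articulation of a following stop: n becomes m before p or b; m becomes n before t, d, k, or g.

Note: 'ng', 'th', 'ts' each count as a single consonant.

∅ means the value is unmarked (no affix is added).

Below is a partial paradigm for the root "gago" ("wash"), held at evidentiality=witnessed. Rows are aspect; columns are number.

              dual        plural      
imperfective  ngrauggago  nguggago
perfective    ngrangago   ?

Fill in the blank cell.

Attach aspect perfective m- → mgago.
number = plural: zero marking, form stays mgago.
Attach evidentiality witnessed ng- → ngmgago.
Vowel harmony: no change.
Apply nasal assimilation: ngmgago → ngngago.

ngngago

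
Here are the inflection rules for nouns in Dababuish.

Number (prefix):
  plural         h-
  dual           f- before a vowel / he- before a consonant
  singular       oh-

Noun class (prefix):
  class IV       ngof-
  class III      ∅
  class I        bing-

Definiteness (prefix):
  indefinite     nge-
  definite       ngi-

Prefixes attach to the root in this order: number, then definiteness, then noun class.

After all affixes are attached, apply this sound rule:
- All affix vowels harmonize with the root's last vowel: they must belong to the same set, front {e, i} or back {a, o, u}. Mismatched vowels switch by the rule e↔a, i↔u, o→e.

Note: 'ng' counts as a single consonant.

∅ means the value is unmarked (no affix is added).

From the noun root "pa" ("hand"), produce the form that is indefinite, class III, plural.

Attach number plural h- → hpa.
Attach definiteness indefinite nge- → ngehpa.
noun class = class III: zero marking, form stays ngehpa.
Apply vowel harmony: ngehpa → ngahpa.

ngahpa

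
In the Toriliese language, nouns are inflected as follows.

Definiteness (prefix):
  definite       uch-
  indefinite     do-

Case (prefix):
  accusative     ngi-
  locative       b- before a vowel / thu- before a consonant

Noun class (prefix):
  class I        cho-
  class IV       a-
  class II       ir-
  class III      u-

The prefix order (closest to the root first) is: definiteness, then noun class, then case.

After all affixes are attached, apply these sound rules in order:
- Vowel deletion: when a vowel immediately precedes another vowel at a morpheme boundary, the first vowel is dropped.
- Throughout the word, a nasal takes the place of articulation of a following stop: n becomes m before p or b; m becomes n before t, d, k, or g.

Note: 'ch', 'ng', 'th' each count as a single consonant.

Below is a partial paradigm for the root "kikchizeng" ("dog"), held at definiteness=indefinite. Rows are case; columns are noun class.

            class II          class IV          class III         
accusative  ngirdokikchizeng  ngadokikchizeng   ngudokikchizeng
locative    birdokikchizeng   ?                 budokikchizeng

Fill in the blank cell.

Attach definiteness indefinite do- → dokikchizeng.
Attach noun class class IV a- → adokikchizeng.
Attach case locative b- (before vowel 'a') → badokikchizeng.
Vowel deletion: no change.
Nasal assimilation: no change.

badokikchizeng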